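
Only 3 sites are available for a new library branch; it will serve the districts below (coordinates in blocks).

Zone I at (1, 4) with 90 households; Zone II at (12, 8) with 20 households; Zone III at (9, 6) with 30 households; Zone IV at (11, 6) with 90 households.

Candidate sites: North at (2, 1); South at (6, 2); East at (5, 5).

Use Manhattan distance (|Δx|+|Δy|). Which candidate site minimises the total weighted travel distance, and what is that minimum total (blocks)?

East, total 1430 blocks

Total weighted distance at each candidate:
  North (2, 1): total = 2320
  South (6, 2): total = 1890
  East (5, 5): total = 1430
Minimum is at East with total 1430 blocks.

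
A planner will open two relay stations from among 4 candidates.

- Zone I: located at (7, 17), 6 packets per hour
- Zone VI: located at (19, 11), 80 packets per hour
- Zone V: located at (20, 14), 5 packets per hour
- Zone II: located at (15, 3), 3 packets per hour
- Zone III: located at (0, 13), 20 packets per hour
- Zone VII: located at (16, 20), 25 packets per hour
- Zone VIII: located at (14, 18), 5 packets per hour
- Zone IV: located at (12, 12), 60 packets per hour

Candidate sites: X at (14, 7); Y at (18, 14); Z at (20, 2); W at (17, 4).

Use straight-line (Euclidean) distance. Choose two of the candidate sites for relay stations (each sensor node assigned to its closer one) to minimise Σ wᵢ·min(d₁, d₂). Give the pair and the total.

Evaluate every pair (each demand assigned to the nearer of the two):
  {X, Y}: total = 1157.9
  {Y, W}: total = 1264.5
  {Y, Z}: total = 1273.1
  {X, W}: total = 1649.9
  {X, Z}: total = 1655.5
  {Z, W}: total = 2162.8
Best pair: {X, Y} with total 1157.9.

{X, Y}, total 1157.9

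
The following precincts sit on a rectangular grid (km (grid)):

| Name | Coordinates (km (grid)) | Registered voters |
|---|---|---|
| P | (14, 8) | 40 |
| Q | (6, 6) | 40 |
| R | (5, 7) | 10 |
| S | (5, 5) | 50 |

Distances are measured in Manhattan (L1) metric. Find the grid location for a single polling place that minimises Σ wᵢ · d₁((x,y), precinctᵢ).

Manhattan distance separates: Σwᵢ(|x−xᵢ|+|y−yᵢ|) = Σwᵢ|x−xᵢ| + Σwᵢ|y−yᵢ|, so x and y are optimised independently as 1-D weighted medians.
Total weight W = 140; half = 70.
x-coordinate, sorted with cumulative weight:
  x=5 (R, w=10) cum 10
  x=5 (S, w=50) cum 60
  x=6 (Q, w=40) cum 100  ← median
  x=14 (P, w=40) cum 140
⇒ x* = 6
y-coordinate, sorted with cumulative weight:
  y=5 (S, w=50) cum 50
  y=6 (Q, w=40) cum 90  ← median
  y=7 (R, w=10) cum 100
  y=8 (P, w=40) cum 140
⇒ y* = 6

(6, 6)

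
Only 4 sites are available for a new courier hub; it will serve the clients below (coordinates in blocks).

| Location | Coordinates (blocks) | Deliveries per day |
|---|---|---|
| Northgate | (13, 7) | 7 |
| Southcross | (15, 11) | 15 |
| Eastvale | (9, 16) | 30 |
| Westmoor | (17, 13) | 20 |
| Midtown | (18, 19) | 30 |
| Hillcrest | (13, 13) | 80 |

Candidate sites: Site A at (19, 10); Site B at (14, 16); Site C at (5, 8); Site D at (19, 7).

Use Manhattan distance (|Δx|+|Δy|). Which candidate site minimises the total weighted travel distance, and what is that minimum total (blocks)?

Site B, total 960 blocks

Total weighted distance at each candidate:
  Site A (19, 10): total = 1738
  Site B (14, 16): total = 960
  Site C (5, 8): total = 2718
  Site D (19, 7): total = 2242
Minimum is at Site B with total 960 blocks.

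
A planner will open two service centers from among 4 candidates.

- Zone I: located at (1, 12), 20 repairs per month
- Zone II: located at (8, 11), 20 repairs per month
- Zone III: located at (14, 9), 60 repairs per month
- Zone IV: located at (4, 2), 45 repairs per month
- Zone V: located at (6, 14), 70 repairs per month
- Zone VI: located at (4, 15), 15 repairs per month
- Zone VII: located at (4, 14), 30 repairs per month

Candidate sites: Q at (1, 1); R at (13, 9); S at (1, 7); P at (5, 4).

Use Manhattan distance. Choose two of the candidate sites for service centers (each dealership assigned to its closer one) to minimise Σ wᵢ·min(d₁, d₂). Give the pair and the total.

{R, P}, total 1855

Evaluate every pair (each demand assigned to the nearer of the two):
  {R, P}: total = 1855
  {R, S}: total = 1965
  {Q, R}: total = 2085
  {S, P}: total = 2510
  {Q, P}: total = 2675
  {Q, S}: total = 2705
Best pair: {R, P} with total 1855.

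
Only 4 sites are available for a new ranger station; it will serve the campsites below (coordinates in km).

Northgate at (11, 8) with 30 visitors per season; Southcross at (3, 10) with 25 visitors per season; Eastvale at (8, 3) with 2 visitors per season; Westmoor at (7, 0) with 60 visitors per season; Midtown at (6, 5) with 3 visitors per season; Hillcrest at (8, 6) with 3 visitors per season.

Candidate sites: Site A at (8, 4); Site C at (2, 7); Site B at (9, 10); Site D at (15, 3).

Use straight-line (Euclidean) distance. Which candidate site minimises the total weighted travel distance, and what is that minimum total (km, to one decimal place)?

Total weighted distance at each candidate:
  Site A (8, 4): total = 607.4
  Site C (2, 7): total = 912.9
  Site B (9, 10): total = 890.7
  Site D (15, 3): total = 1116.6
Minimum is at Site A with total 607.4 km.

Site A, total 607.4 km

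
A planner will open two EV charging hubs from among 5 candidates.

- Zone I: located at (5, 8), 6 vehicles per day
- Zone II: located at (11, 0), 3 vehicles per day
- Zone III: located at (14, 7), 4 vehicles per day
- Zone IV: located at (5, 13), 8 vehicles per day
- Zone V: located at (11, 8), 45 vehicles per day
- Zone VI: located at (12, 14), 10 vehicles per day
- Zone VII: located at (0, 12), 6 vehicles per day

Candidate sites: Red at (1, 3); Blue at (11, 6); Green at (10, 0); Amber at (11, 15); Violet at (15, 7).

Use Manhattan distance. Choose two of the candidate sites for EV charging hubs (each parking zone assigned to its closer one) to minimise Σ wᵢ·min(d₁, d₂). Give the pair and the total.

Evaluate every pair (each demand assigned to the nearer of the two):
  {Blue, Amber}: total = 340
  {Red, Blue}: total = 426
  {Blue, Green}: total = 453
  {Blue, Violet}: total = 456
  {Amber, Violet}: total = 496
  {Red, Violet}: total = 588
  {Red, Amber}: total = 596
  {Green, Amber}: total = 608
  {Green, Violet}: total = 646
  {Red, Green}: total = 838
Best pair: {Blue, Amber} with total 340.

{Blue, Amber}, total 340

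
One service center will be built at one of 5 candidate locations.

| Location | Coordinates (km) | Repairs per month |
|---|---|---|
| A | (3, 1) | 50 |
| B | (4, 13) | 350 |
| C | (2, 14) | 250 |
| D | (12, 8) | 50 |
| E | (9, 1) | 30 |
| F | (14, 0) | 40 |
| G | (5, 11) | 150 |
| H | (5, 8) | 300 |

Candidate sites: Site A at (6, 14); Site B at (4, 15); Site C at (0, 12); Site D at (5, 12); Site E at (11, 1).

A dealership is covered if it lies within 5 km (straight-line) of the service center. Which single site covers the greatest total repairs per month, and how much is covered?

Site D, covering 1050

Coverage radius r = 5 km; a point is covered iff (Δx)²+(Δy)² ≤ 5² = 25.
  Site A (6, 14): covers {B, C, G} → 750
  Site B (4, 15): covers {B, C, G} → 750
  Site C (0, 12): covers {B, C} → 600
  Site D (5, 12): covers {B, C, G, H} → 1050
  Site E (11, 1): covers {E, F} → 70
Maximum coverage at Site D: 1050 repairs per month.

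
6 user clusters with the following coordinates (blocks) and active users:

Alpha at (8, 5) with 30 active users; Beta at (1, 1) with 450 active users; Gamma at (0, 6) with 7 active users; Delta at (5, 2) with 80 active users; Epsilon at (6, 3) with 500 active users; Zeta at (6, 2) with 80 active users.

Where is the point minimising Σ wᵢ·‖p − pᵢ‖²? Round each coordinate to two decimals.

The minimiser of Σwᵢ‖p−pᵢ‖² is the weighted centroid p* = (Σwᵢpᵢ)/(Σwᵢ).
Σwᵢ = 1147.
Σwᵢxᵢ = 30·8 + 450·1 + 7·0 + 80·5 + 500·6 + 80·6 = 4570.
Σwᵢyᵢ = 30·5 + 450·1 + 7·6 + 80·2 + 500·3 + 80·2 = 2462.
x* = 4570/1147 = 3.98, y* = 2462/1147 = 2.15.

(3.98, 2.15)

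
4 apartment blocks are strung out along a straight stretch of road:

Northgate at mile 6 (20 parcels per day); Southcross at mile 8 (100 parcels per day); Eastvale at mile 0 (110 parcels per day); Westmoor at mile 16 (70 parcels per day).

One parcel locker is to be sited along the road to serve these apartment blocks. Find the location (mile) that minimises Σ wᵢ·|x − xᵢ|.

x = 8

For a sum of weighted absolute distances on a line, the optimum is the weighted median (not the mean). Total weight W = 300; half-weight = 150.
Sort by position and accumulate weight:
  mile 0 (Eastvale, w=110) → cum 110
  mile 6 (Northgate, w=20) → cum 130
  mile 8 (Southcross, w=100) → cum 230  ≥ 150 → median here
  mile 16 (Westmoor, w=70) → cum 300
Optimal location: mile 8.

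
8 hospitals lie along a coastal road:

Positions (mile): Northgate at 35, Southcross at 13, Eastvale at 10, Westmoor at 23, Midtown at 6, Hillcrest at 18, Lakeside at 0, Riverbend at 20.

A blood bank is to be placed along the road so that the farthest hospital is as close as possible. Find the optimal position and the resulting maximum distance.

The 1-center on a line is the midpoint of the two extreme points: leftmost at 0, rightmost at 35.
Optimal location = (0 + 35)/2 = 17.5; maximum distance = (35 − 0)/2 = 17.5.

location 17.5, max distance 17.5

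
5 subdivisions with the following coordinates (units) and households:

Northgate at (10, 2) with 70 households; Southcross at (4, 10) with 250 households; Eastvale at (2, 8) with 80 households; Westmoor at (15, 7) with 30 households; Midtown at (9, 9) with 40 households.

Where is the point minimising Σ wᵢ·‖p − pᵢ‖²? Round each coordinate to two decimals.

The minimiser of Σwᵢ‖p−pᵢ‖² is the weighted centroid p* = (Σwᵢpᵢ)/(Σwᵢ).
Σwᵢ = 470.
Σwᵢxᵢ = 70·10 + 250·4 + 80·2 + 30·15 + 40·9 = 2670.
Σwᵢyᵢ = 70·2 + 250·10 + 80·8 + 30·7 + 40·9 = 3850.
x* = 2670/470 = 5.68, y* = 3850/470 = 8.19.

(5.68, 8.19)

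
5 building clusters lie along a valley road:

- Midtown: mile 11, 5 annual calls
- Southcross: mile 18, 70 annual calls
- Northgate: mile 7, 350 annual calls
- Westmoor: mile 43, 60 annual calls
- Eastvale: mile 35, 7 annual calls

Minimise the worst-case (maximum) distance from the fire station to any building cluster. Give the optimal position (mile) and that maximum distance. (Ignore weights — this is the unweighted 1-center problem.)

The 1-center on a line is the midpoint of the two extreme points: leftmost at 7, rightmost at 43.
Optimal location = (7 + 43)/2 = 25; maximum distance = (43 − 7)/2 = 18.

location 25, max distance 18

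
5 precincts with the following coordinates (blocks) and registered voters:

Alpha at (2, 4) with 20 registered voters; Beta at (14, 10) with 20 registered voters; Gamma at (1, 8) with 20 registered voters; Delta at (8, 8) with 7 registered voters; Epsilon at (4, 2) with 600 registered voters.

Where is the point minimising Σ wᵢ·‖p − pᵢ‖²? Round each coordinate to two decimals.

The minimiser of Σwᵢ‖p−pᵢ‖² is the weighted centroid p* = (Σwᵢpᵢ)/(Σwᵢ).
Σwᵢ = 667.
Σwᵢxᵢ = 20·2 + 20·14 + 20·1 + 7·8 + 600·4 = 2796.
Σwᵢyᵢ = 20·4 + 20·10 + 20·8 + 7·8 + 600·2 = 1696.
x* = 2796/667 = 4.19, y* = 1696/667 = 2.54.

(4.19, 2.54)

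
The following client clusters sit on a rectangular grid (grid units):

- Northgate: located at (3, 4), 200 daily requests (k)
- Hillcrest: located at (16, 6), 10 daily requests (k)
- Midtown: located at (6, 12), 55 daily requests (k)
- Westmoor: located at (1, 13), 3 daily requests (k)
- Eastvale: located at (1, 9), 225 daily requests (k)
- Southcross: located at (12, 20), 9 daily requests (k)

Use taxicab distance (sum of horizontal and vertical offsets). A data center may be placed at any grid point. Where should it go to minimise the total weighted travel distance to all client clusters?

(3, 9)

Manhattan distance separates: Σwᵢ(|x−xᵢ|+|y−yᵢ|) = Σwᵢ|x−xᵢ| + Σwᵢ|y−yᵢ|, so x and y are optimised independently as 1-D weighted medians.
Total weight W = 502; half = 251.
x-coordinate, sorted with cumulative weight:
  x=1 (Westmoor, w=3) cum 3
  x=1 (Eastvale, w=225) cum 228
  x=3 (Northgate, w=200) cum 428  ← median
  x=6 (Midtown, w=55) cum 483
  x=12 (Southcross, w=9) cum 492
  x=16 (Hillcrest, w=10) cum 502
⇒ x* = 3
y-coordinate, sorted with cumulative weight:
  y=4 (Northgate, w=200) cum 200
  y=6 (Hillcrest, w=10) cum 210
  y=9 (Eastvale, w=225) cum 435  ← median
  y=12 (Midtown, w=55) cum 490
  y=13 (Westmoor, w=3) cum 493
  y=20 (Southcross, w=9) cum 502
⇒ y* = 9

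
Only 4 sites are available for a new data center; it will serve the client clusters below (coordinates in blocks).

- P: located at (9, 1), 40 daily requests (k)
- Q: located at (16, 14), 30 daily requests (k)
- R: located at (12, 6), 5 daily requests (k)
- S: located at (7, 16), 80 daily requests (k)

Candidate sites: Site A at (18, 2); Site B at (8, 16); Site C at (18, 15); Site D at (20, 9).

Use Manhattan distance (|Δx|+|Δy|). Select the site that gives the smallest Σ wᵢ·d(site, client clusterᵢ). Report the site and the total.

Site B, total 1090 blocks

Total weighted distance at each candidate:
  Site A (18, 2): total = 2870
  Site B (8, 16): total = 1090
  Site C (18, 15): total = 2045
  Site D (20, 9): total = 2685
Minimum is at Site B with total 1090 blocks.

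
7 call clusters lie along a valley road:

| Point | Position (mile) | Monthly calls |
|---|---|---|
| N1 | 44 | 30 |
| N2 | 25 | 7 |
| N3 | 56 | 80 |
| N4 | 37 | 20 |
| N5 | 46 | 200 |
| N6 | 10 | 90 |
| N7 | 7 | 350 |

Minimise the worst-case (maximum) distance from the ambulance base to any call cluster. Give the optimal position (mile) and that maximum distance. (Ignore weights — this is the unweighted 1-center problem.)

The 1-center on a line is the midpoint of the two extreme points: leftmost at 7, rightmost at 56.
Optimal location = (7 + 56)/2 = 31.5; maximum distance = (56 − 7)/2 = 24.5.

location 31.5, max distance 24.5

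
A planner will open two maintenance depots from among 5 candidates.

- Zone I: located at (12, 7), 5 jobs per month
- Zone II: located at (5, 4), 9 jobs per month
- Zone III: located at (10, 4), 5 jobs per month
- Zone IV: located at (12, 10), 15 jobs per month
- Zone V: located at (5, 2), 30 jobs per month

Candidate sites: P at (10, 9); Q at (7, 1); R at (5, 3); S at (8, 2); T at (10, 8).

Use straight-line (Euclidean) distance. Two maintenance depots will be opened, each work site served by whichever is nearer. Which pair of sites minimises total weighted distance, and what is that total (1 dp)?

Evaluate every pair (each demand assigned to the nearer of the two):
  {P, R}: total = 111.7
  {R, T}: total = 112.6
  {P, Q}: total = 168.4
  {Q, T}: total = 173.1
  {P, S}: total = 184.3
  {S, T}: total = 190.2
  {R, S}: total = 219.3
  {Q, R}: total = 247.8
  {Q, S}: total = 279.9
  {P, T}: total = 356.7
Best pair: {P, R} with total 111.7.

{P, R}, total 111.7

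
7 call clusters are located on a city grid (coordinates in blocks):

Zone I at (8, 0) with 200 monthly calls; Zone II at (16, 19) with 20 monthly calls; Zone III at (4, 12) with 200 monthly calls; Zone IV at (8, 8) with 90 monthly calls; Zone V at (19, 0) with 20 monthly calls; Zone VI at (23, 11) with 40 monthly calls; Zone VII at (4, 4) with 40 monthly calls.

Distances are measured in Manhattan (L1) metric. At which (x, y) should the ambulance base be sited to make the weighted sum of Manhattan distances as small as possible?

(8, 8)

Manhattan distance separates: Σwᵢ(|x−xᵢ|+|y−yᵢ|) = Σwᵢ|x−xᵢ| + Σwᵢ|y−yᵢ|, so x and y are optimised independently as 1-D weighted medians.
Total weight W = 610; half = 305.
x-coordinate, sorted with cumulative weight:
  x=4 (Zone III, w=200) cum 200
  x=4 (Zone VII, w=40) cum 240
  x=8 (Zone I, w=200) cum 440  ← median
  x=8 (Zone IV, w=90) cum 530
  x=16 (Zone II, w=20) cum 550
  x=19 (Zone V, w=20) cum 570
  x=23 (Zone VI, w=40) cum 610
⇒ x* = 8
y-coordinate, sorted with cumulative weight:
  y=0 (Zone I, w=200) cum 200
  y=0 (Zone V, w=20) cum 220
  y=4 (Zone VII, w=40) cum 260
  y=8 (Zone IV, w=90) cum 350  ← median
  y=11 (Zone VI, w=40) cum 390
  y=12 (Zone III, w=200) cum 590
  y=19 (Zone II, w=20) cum 610
⇒ y* = 8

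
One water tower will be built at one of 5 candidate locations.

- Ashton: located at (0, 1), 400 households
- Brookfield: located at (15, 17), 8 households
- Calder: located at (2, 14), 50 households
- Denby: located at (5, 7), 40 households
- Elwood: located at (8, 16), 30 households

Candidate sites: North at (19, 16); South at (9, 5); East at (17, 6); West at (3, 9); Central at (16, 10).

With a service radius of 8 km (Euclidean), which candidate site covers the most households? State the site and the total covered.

Coverage radius r = 8 km; a point is covered iff (Δx)²+(Δy)² ≤ 8² = 64.
  North (19, 16): covers {Brookfield} → 8
  South (9, 5): covers {Denby} → 40
  East (17, 6): covers {none} → 0
  West (3, 9): covers {Calder, Denby} → 90
  Central (16, 10): covers {Brookfield} → 8
Maximum coverage at West: 90 households.

West, covering 90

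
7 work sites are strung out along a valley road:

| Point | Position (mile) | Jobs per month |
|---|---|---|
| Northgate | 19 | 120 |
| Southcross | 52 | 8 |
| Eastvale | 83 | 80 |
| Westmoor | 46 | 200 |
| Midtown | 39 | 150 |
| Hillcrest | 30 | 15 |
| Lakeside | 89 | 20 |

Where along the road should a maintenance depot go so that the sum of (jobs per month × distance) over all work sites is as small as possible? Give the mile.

For a sum of weighted absolute distances on a line, the optimum is the weighted median (not the mean). Total weight W = 593; half-weight = 296.5.
Sort by position and accumulate weight:
  mile 19 (Northgate, w=120) → cum 120
  mile 30 (Hillcrest, w=15) → cum 135
  mile 39 (Midtown, w=150) → cum 285
  mile 46 (Westmoor, w=200) → cum 485  ≥ 296.5 → median here
  mile 52 (Southcross, w=8) → cum 493
  mile 83 (Eastvale, w=80) → cum 573
  mile 89 (Lakeside, w=20) → cum 593
Optimal location: mile 46.

x = 46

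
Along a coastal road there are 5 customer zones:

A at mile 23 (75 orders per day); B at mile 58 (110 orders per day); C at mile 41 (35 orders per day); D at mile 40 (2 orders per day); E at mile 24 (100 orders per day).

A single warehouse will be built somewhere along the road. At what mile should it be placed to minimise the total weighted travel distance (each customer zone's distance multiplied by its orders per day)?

x = 24

For a sum of weighted absolute distances on a line, the optimum is the weighted median (not the mean). Total weight W = 322; half-weight = 161.
Sort by position and accumulate weight:
  mile 23 (A, w=75) → cum 75
  mile 24 (E, w=100) → cum 175  ≥ 161 → median here
  mile 40 (D, w=2) → cum 177
  mile 41 (C, w=35) → cum 212
  mile 58 (B, w=110) → cum 322
Optimal location: mile 24.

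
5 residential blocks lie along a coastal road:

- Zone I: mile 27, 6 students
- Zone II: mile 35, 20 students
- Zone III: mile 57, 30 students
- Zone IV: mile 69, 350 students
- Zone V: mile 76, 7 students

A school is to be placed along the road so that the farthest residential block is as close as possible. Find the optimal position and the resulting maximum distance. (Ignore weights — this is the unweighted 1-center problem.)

The 1-center on a line is the midpoint of the two extreme points: leftmost at 27, rightmost at 76.
Optimal location = (27 + 76)/2 = 51.5; maximum distance = (76 − 27)/2 = 24.5.

location 51.5, max distance 24.5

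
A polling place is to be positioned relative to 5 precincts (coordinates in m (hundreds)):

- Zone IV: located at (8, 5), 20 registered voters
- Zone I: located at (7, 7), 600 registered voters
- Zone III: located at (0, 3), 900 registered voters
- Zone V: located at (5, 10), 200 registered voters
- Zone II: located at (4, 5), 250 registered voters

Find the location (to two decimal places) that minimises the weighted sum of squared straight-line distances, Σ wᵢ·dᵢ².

(3.23, 5.20)

The minimiser of Σwᵢ‖p−pᵢ‖² is the weighted centroid p* = (Σwᵢpᵢ)/(Σwᵢ).
Σwᵢ = 1970.
Σwᵢxᵢ = 20·8 + 600·7 + 900·0 + 200·5 + 250·4 = 6360.
Σwᵢyᵢ = 20·5 + 600·7 + 900·3 + 200·10 + 250·5 = 10250.
x* = 6360/1970 = 3.23, y* = 10250/1970 = 5.20.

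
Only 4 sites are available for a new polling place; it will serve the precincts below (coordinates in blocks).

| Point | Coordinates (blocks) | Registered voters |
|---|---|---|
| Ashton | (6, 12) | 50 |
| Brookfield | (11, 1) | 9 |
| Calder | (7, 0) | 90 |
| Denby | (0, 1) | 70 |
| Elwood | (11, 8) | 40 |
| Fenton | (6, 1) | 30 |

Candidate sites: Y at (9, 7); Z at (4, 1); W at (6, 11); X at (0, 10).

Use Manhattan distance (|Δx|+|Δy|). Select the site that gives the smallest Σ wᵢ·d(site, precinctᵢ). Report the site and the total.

Total weighted distance at each candidate:
  Y (9, 7): total = 2722
  Z (4, 1): total = 1973
  W (6, 11): total = 3005
  X (0, 10): total = 3710
Minimum is at Z with total 1973 blocks.

Z, total 1973 blocks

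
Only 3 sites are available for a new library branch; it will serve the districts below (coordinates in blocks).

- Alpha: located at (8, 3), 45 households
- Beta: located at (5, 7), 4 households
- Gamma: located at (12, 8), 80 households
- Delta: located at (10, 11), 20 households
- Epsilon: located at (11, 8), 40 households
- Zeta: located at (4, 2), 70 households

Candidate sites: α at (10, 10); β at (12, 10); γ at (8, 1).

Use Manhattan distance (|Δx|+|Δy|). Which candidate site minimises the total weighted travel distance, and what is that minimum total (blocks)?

Total weighted distance at each candidate:
  α (10, 10): total = 1877
  β (12, 10): total = 1995
  γ (8, 1): total = 1996
Minimum is at α with total 1877 blocks.

α, total 1877 blocks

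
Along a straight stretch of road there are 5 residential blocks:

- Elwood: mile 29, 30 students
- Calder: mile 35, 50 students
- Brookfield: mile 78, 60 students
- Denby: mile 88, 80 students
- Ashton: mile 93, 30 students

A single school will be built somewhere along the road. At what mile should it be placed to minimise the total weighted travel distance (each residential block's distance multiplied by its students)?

x = 78

For a sum of weighted absolute distances on a line, the optimum is the weighted median (not the mean). Total weight W = 250; half-weight = 125.
Sort by position and accumulate weight:
  mile 29 (Elwood, w=30) → cum 30
  mile 35 (Calder, w=50) → cum 80
  mile 78 (Brookfield, w=60) → cum 140  ≥ 125 → median here
  mile 88 (Denby, w=80) → cum 220
  mile 93 (Ashton, w=30) → cum 250
Optimal location: mile 78.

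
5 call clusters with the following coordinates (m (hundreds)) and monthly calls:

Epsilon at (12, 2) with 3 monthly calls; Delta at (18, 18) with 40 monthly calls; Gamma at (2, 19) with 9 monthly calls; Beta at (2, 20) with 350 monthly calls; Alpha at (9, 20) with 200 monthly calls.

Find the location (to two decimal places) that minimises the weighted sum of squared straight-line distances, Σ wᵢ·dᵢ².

(5.44, 19.76)

The minimiser of Σwᵢ‖p−pᵢ‖² is the weighted centroid p* = (Σwᵢpᵢ)/(Σwᵢ).
Σwᵢ = 602.
Σwᵢxᵢ = 3·12 + 40·18 + 9·2 + 350·2 + 200·9 = 3274.
Σwᵢyᵢ = 3·2 + 40·18 + 9·19 + 350·20 + 200·20 = 11897.
x* = 3274/602 = 5.44, y* = 11897/602 = 19.76.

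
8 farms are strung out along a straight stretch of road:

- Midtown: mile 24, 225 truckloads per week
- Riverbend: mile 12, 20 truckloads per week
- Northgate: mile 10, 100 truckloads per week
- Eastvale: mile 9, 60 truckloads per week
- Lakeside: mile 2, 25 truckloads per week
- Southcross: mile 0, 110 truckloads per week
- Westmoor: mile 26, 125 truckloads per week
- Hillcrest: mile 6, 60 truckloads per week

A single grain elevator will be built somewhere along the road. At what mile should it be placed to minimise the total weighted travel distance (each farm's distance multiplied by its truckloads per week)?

x = 12

For a sum of weighted absolute distances on a line, the optimum is the weighted median (not the mean). Total weight W = 725; half-weight = 362.5.
Sort by position and accumulate weight:
  mile 0 (Southcross, w=110) → cum 110
  mile 2 (Lakeside, w=25) → cum 135
  mile 6 (Hillcrest, w=60) → cum 195
  mile 9 (Eastvale, w=60) → cum 255
  mile 10 (Northgate, w=100) → cum 355
  mile 12 (Riverbend, w=20) → cum 375  ≥ 362.5 → median here
  mile 24 (Midtown, w=225) → cum 600
  mile 26 (Westmoor, w=125) → cum 725
Optimal location: mile 12.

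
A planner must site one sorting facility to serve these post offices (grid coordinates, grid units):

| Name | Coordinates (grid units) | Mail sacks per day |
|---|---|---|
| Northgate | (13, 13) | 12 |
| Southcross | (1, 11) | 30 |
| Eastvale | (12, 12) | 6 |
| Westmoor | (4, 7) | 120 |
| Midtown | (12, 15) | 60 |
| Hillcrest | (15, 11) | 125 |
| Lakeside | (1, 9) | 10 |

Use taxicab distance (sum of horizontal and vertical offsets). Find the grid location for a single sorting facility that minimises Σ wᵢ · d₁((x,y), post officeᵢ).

(12, 11)

Manhattan distance separates: Σwᵢ(|x−xᵢ|+|y−yᵢ|) = Σwᵢ|x−xᵢ| + Σwᵢ|y−yᵢ|, so x and y are optimised independently as 1-D weighted medians.
Total weight W = 363; half = 181.5.
x-coordinate, sorted with cumulative weight:
  x=1 (Southcross, w=30) cum 30
  x=1 (Lakeside, w=10) cum 40
  x=4 (Westmoor, w=120) cum 160
  x=12 (Eastvale, w=6) cum 166
  x=12 (Midtown, w=60) cum 226  ← median
  x=13 (Northgate, w=12) cum 238
  x=15 (Hillcrest, w=125) cum 363
⇒ x* = 12
y-coordinate, sorted with cumulative weight:
  y=7 (Westmoor, w=120) cum 120
  y=9 (Lakeside, w=10) cum 130
  y=11 (Southcross, w=30) cum 160
  y=11 (Hillcrest, w=125) cum 285  ← median
  y=12 (Eastvale, w=6) cum 291
  y=13 (Northgate, w=12) cum 303
  y=15 (Midtown, w=60) cum 363
⇒ y* = 11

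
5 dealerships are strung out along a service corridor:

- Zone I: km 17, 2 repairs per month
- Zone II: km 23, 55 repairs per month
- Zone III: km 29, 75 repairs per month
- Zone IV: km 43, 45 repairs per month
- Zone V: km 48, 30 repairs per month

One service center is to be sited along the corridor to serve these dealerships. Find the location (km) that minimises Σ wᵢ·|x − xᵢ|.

x = 29

For a sum of weighted absolute distances on a line, the optimum is the weighted median (not the mean). Total weight W = 207; half-weight = 103.5.
Sort by position and accumulate weight:
  km 17 (Zone I, w=2) → cum 2
  km 23 (Zone II, w=55) → cum 57
  km 29 (Zone III, w=75) → cum 132  ≥ 103.5 → median here
  km 43 (Zone IV, w=45) → cum 177
  km 48 (Zone V, w=30) → cum 207
Optimal location: km 29.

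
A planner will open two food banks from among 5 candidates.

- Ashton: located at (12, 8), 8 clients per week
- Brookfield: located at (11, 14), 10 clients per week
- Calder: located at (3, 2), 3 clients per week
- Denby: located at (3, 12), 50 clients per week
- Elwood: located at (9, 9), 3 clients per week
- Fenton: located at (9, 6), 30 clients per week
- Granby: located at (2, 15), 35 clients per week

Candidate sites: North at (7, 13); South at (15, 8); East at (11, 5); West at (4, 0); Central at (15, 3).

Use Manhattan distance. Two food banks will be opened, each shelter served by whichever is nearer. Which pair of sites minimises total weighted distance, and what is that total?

Evaluate every pair (each demand assigned to the nearer of the two):
  {North, East}: total = 718
  {North, South}: total = 872
  {North, West}: total = 922
  {North, Central}: total = 936
  {East, West}: total = 1484
  {South, West}: total = 1639
  {South, East}: total = 1670
  {East, Central}: total = 1678
  {West, Central}: total = 1774
  {South, Central}: total = 1924
Best pair: {North, East} with total 718.

{North, East}, total 718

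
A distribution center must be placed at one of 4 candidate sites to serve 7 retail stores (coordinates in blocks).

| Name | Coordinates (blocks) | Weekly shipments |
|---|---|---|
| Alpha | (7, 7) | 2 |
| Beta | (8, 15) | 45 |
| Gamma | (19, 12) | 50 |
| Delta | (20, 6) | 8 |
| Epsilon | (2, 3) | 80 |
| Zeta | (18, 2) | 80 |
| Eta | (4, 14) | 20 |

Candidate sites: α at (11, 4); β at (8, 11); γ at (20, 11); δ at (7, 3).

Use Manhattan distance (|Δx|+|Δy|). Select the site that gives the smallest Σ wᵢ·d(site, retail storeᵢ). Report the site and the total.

α, total 3392 blocks

Total weighted distance at each candidate:
  α (11, 4): total = 3392
  β (8, 11): total = 3706
  γ (20, 11): total = 4234
  δ (7, 3): total = 3411
Minimum is at α with total 3392 blocks.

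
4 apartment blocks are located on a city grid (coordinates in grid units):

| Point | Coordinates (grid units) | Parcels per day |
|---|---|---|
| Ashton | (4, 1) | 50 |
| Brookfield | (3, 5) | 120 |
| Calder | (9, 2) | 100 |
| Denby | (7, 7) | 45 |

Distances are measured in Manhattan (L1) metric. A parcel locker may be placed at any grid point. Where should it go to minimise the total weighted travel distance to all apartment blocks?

(4, 5)

Manhattan distance separates: Σwᵢ(|x−xᵢ|+|y−yᵢ|) = Σwᵢ|x−xᵢ| + Σwᵢ|y−yᵢ|, so x and y are optimised independently as 1-D weighted medians.
Total weight W = 315; half = 157.5.
x-coordinate, sorted with cumulative weight:
  x=3 (Brookfield, w=120) cum 120
  x=4 (Ashton, w=50) cum 170  ← median
  x=7 (Denby, w=45) cum 215
  x=9 (Calder, w=100) cum 315
⇒ x* = 4
y-coordinate, sorted with cumulative weight:
  y=1 (Ashton, w=50) cum 50
  y=2 (Calder, w=100) cum 150
  y=5 (Brookfield, w=120) cum 270  ← median
  y=7 (Denby, w=45) cum 315
⇒ y* = 5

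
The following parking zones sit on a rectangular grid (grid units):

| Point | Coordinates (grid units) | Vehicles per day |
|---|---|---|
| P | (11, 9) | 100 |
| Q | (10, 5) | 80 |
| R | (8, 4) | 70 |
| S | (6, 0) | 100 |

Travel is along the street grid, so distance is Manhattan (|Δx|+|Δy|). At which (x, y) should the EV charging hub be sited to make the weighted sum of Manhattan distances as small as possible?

Manhattan distance separates: Σwᵢ(|x−xᵢ|+|y−yᵢ|) = Σwᵢ|x−xᵢ| + Σwᵢ|y−yᵢ|, so x and y are optimised independently as 1-D weighted medians.
Total weight W = 350; half = 175.
x-coordinate, sorted with cumulative weight:
  x=6 (S, w=100) cum 100
  x=8 (R, w=70) cum 170
  x=10 (Q, w=80) cum 250  ← median
  x=11 (P, w=100) cum 350
⇒ x* = 10
y-coordinate, sorted with cumulative weight:
  y=0 (S, w=100) cum 100
  y=4 (R, w=70) cum 170
  y=5 (Q, w=80) cum 250  ← median
  y=9 (P, w=100) cum 350
⇒ y* = 5

(10, 5)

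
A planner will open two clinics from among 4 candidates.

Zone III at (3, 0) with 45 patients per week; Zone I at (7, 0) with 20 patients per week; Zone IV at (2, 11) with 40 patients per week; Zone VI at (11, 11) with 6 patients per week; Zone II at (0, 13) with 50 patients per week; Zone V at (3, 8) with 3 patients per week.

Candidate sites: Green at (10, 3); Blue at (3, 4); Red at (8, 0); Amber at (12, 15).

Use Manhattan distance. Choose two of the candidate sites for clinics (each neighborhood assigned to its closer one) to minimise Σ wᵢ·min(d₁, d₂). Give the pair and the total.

{Blue, Red}, total 1216

Evaluate every pair (each demand assigned to the nearer of the two):
  {Blue, Red}: total = 1216
  {Green, Blue}: total = 1286
  {Blue, Amber}: total = 1302
  {Red, Amber}: total = 1574
  {Green, Amber}: total = 1896
  {Green, Red}: total = 1975
Best pair: {Blue, Red} with total 1216.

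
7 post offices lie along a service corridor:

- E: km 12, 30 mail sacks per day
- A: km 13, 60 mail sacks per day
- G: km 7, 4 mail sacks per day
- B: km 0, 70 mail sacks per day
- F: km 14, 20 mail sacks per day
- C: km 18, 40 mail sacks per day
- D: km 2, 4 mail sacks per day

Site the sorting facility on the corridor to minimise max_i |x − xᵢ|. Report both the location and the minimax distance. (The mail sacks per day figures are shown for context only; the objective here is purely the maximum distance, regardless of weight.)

location 9, max distance 9

The 1-center on a line is the midpoint of the two extreme points: leftmost at 0, rightmost at 18.
Optimal location = (0 + 18)/2 = 9; maximum distance = (18 − 0)/2 = 9.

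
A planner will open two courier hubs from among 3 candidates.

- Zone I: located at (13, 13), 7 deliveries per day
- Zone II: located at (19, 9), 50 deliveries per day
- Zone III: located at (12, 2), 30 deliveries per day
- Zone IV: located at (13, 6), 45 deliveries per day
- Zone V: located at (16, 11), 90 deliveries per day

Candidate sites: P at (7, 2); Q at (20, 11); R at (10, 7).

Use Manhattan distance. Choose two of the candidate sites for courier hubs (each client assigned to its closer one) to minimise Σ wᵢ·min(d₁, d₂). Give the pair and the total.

Evaluate every pair (each demand assigned to the nearer of the two):
  {Q, R}: total = 963
  {P, Q}: total = 1173
  {P, R}: total = 1843
Best pair: {Q, R} with total 963.

{Q, R}, total 963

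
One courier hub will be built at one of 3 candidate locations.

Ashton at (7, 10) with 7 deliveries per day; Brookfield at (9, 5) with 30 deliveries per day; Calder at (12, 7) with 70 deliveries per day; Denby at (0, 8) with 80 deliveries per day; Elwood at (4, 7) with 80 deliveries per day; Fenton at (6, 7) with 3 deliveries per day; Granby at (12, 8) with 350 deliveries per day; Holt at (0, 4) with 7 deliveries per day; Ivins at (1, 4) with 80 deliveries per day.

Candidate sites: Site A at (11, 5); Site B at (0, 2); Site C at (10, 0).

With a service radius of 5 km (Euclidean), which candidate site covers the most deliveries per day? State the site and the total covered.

Site A, covering 450

Coverage radius r = 5 km; a point is covered iff (Δx)²+(Δy)² ≤ 5² = 25.
  Site A (11, 5): covers {Brookfield, Calder, Granby} → 450
  Site B (0, 2): covers {Holt, Ivins} → 87
  Site C (10, 0): covers {none} → 0
Maximum coverage at Site A: 450 deliveries per day.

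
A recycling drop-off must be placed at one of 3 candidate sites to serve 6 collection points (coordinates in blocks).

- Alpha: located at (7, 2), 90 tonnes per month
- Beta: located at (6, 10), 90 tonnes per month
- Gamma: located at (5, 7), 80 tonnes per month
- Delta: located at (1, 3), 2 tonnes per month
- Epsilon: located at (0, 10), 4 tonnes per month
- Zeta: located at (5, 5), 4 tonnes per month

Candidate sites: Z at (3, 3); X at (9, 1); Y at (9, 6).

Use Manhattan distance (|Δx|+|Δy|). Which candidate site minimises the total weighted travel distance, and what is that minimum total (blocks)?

Y, total 1664 blocks

Total weighted distance at each candidate:
  Z (3, 3): total = 1890
  X (9, 1): total = 2274
  Y (9, 6): total = 1664
Minimum is at Y with total 1664 blocks.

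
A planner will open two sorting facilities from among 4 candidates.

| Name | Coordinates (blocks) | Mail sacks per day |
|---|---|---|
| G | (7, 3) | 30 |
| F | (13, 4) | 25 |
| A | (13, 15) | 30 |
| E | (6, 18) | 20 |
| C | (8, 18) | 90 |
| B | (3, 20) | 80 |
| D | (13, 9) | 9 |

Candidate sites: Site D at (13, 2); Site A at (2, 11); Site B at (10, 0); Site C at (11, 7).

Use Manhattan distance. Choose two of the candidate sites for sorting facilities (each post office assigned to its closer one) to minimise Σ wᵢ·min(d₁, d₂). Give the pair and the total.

{Site A, Site C}, total 2891

Evaluate every pair (each demand assigned to the nearer of the two):
  {Site A, Site C}: total = 2891
  {Site D, Site A}: total = 2903
  {Site A, Site B}: total = 3103
  {Site D, Site C}: total = 3856
  {Site B, Site C}: total = 3901
  {Site D, Site B}: total = 5083
Best pair: {Site A, Site C} with total 2891.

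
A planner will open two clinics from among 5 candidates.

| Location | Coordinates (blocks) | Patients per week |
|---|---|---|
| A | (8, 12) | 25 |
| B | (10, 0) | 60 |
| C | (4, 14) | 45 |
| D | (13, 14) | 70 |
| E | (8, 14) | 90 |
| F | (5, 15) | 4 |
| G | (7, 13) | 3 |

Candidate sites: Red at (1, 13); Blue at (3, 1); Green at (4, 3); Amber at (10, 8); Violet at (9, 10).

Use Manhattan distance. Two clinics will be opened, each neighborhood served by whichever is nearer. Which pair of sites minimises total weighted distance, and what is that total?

{Red, Violet}, total 1964

Evaluate every pair (each demand assigned to the nearer of the two):
  {Red, Violet}: total = 1964
  {Blue, Violet}: total = 2021
  {Amber, Violet}: total = 2021
  {Green, Violet}: total = 2081
  {Red, Amber}: total = 2202
  {Red, Blue}: total = 2532
  {Green, Amber}: total = 2547
  {Red, Green}: total = 2592
  {Blue, Amber}: total = 2592
  {Blue, Green}: total = 4141
Best pair: {Red, Violet} with total 1964.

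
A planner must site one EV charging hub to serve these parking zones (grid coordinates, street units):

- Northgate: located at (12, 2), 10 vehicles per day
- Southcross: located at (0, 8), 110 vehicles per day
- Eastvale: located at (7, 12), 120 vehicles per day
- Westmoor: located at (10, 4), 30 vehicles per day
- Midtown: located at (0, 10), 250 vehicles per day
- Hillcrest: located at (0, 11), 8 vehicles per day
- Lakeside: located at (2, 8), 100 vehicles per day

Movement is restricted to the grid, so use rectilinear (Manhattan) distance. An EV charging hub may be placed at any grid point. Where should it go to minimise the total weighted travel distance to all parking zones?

Manhattan distance separates: Σwᵢ(|x−xᵢ|+|y−yᵢ|) = Σwᵢ|x−xᵢ| + Σwᵢ|y−yᵢ|, so x and y are optimised independently as 1-D weighted medians.
Total weight W = 628; half = 314.
x-coordinate, sorted with cumulative weight:
  x=0 (Southcross, w=110) cum 110
  x=0 (Midtown, w=250) cum 360  ← median
  x=0 (Hillcrest, w=8) cum 368
  x=2 (Lakeside, w=100) cum 468
  x=7 (Eastvale, w=120) cum 588
  x=10 (Westmoor, w=30) cum 618
  x=12 (Northgate, w=10) cum 628
⇒ x* = 0
y-coordinate, sorted with cumulative weight:
  y=2 (Northgate, w=10) cum 10
  y=4 (Westmoor, w=30) cum 40
  y=8 (Southcross, w=110) cum 150
  y=8 (Lakeside, w=100) cum 250
  y=10 (Midtown, w=250) cum 500  ← median
  y=11 (Hillcrest, w=8) cum 508
  y=12 (Eastvale, w=120) cum 628
⇒ y* = 10

(0, 10)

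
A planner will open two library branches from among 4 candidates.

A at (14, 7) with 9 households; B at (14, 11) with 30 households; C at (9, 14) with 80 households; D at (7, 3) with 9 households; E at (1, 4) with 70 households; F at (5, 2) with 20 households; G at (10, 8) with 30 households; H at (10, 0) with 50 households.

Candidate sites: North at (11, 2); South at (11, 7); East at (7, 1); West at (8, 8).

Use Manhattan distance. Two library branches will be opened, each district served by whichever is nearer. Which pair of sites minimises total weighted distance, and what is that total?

Evaluate every pair (each demand assigned to the nearer of the two):
  {East, West}: total = 1861
  {South, East}: total = 1925
  {North, West}: total = 2038
  {North, South}: total = 2172
  {South, West}: total = 2261
  {North, East}: total = 2620
Best pair: {East, West} with total 1861.

{East, West}, total 1861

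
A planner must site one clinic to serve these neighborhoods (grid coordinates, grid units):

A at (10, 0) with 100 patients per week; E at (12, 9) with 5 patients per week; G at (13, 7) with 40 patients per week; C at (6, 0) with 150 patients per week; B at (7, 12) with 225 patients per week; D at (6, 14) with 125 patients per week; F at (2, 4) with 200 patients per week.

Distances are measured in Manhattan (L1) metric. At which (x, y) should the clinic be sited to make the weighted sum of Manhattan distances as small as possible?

(6, 4)

Manhattan distance separates: Σwᵢ(|x−xᵢ|+|y−yᵢ|) = Σwᵢ|x−xᵢ| + Σwᵢ|y−yᵢ|, so x and y are optimised independently as 1-D weighted medians.
Total weight W = 845; half = 422.5.
x-coordinate, sorted with cumulative weight:
  x=2 (F, w=200) cum 200
  x=6 (C, w=150) cum 350
  x=6 (D, w=125) cum 475  ← median
  x=7 (B, w=225) cum 700
  x=10 (A, w=100) cum 800
  x=12 (E, w=5) cum 805
  x=13 (G, w=40) cum 845
⇒ x* = 6
y-coordinate, sorted with cumulative weight:
  y=0 (A, w=100) cum 100
  y=0 (C, w=150) cum 250
  y=4 (F, w=200) cum 450  ← median
  y=7 (G, w=40) cum 490
  y=9 (E, w=5) cum 495
  y=12 (B, w=225) cum 720
  y=14 (D, w=125) cum 845
⇒ y* = 4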